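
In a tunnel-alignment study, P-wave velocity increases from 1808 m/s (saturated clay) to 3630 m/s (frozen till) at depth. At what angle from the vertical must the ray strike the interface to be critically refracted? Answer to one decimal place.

29.9°

At critical incidence the refracted ray runs along the interface (θ₂ = 90°), so sin θ_c = V₁/V₂.
θ_c = arcsin(1808/3630) = arcsin 0.4981 = 29.87°.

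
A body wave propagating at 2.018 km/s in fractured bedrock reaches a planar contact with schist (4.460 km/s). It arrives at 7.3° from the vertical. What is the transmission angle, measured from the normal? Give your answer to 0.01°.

16.31°

Snell's law: sin θ₂ = (V₂/V₁)·sin θ₁ = (4.460/2.018)·sin 7.3° = 0.2808.
θ₂ = arcsin 0.2808 = 16.31° from the normal.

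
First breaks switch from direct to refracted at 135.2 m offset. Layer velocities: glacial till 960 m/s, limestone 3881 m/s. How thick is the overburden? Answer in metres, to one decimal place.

x_cross = 2h·√((V₂+V₁)/(V₂−V₁)) → h = x_cross / (2·√((V₂+V₁)/(V₂−V₁))).
√((V₂+V₁)/(V₂−V₁)) = √((3881+960)/(3881−960)) = 1.2874.
h = 135.2 / (2·1.2874) = 52.51 m.

52.5 m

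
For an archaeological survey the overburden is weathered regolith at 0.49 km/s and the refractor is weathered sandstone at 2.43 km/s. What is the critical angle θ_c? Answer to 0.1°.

At critical incidence the refracted ray runs along the interface (θ₂ = 90°), so sin θ_c = V₁/V₂.
θ_c = arcsin(0.49/2.43) = arcsin 0.2016 = 11.63°.

11.6°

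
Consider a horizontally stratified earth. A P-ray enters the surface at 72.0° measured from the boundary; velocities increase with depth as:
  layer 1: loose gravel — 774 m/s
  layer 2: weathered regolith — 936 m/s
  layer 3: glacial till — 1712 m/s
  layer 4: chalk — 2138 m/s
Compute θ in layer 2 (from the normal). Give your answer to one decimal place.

21.9°

From the normal: θ₁ = 90° − 72.0° = 18.0°.
Snell's law across each interface conserves sin θ / V, so sin θ_2 = V_2·sin θ₁/V₁.
sin θ_2 = 936 × sin 18.0° / 774 = 0.3737.
θ_2 = 21.94° from the vertical.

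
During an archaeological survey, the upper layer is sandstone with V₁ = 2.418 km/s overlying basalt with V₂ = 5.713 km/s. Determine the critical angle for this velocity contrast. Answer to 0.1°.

At critical incidence the refracted ray runs along the interface (θ₂ = 90°), so sin θ_c = V₁/V₂.
θ_c = arcsin(2.418/5.713) = arcsin 0.4232 = 25.04°.

25.0°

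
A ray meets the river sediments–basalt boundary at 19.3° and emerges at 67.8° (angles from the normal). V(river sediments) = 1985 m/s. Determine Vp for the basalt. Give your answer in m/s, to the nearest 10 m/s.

sin 19.3° = 0.3305; sin 67.8° = 0.9259.
V₂ = V₁·(sin θ₂/sin θ₁) = 1985·(0.9259/0.3305) = 5560.58 m/s.

5560 m/s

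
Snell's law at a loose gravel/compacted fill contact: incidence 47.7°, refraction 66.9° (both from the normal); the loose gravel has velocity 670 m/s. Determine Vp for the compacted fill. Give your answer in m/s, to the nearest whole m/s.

Snell's law: sin 47.7°/V₁ = sin 66.9°/V₂.
V₂ = V₁·sin 66.9°/sin 47.7° = 670 × 1.2436 = 833.23 m/s.

833 m/s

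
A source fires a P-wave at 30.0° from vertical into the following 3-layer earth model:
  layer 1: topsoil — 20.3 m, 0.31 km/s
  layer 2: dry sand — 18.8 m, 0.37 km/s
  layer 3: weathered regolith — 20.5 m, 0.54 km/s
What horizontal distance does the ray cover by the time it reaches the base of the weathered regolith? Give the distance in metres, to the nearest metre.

p = sin θ₁/V₁ = sin 30.0°/0.31 = 1.6129e+00 s/km is conserved through the stack.
Layer 1: θ = 30.00°; offset = 20.3·tan 30.00° = 11.720 m.
Layer 2: sin θ = p·0.37 = 0.5968 → θ = 36.64°; offset = 18.8·tan 36.64° = 13.982 m.
Layer 3: sin θ = p·0.54 = 0.8710 → θ = 60.57°; offset = 20.5·tan 60.57° = 36.339 m.
Σ offsets = 62.041 m.

62 m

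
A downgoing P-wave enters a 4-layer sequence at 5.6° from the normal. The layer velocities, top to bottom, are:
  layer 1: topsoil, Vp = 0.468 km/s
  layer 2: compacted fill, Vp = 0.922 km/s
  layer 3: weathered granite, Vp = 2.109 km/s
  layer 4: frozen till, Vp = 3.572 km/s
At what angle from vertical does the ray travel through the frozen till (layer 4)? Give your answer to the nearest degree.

Snell's law across each interface conserves sin θ / V, so sin θ_4 = V_4·sin θ₁/V₁.
sin θ_4 = 3.572 × sin 5.6° / 0.468 = 0.7448.
θ_4 = 48.14° from the vertical.

48°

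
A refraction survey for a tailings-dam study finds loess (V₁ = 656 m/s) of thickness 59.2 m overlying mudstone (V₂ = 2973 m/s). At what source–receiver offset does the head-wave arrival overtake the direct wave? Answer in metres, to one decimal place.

θ_c = arcsin(656/2973) = 12.75°, so cos θ_c = 0.9754 and tᵢ = 2h cos θ_c/V₁ = 0.1760 s.
At crossover x/V₁ = x/V₂ + tᵢ ⇒ x = tᵢ/(1/V₁ − 1/V₂) = 0.17604/(1.5244e-03 − 3.3636e-04) = 148.18 m.

148.2 m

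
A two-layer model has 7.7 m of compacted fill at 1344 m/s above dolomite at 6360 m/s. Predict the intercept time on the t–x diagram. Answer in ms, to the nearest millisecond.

tᵢ = 2h·√(V₂²−V₁²)/(V₁V₂).
√(V₂²−V₁²) = √(6360²−1344²) = 6216.4 m/s.
tᵢ = 2·7.7·6216.4/(1344·6360) = 0.01120 s.

11 ms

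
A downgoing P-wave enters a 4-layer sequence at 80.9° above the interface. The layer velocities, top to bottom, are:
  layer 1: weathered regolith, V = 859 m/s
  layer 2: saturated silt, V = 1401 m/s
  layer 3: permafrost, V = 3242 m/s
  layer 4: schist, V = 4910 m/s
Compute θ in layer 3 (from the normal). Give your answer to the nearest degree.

From the normal: θ₁ = 90° − 80.9° = 9.1°.
Snell's law across each interface conserves sin θ / V, so sin θ_3 = V_3·sin θ₁/V₁.
sin θ_3 = 3242 × sin 9.1° / 859 = 0.5969.
θ_3 = 36.65° from the vertical.

37°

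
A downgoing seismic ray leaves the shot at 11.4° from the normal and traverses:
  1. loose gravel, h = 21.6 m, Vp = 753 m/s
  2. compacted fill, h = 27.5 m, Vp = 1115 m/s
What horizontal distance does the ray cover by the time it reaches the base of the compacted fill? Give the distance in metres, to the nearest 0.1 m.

Ray parameter p = sin 11.4° / 753 m/s = 2.6249e-04 s/m.
Layer 1: θ = 11.40°; offset = 21.6·tan 11.40° = 4.355 m.
Layer 2: sin θ = p·1115 = 0.2927 → θ = 17.02°; offset = 27.5·tan 17.02° = 8.417 m.
Σ offsets = 12.773 m.

12.8 m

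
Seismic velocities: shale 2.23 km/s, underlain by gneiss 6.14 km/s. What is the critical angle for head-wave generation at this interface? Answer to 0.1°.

Critical incidence: sin θ_c = V₁/V₂ = 2.23/6.14 = 0.3632.
θ_c = arcsin 0.3632 = 21.30°.

21.3°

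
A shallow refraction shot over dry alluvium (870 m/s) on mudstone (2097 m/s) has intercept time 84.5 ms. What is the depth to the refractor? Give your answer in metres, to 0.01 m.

h = tᵢ·V₁·V₂ / (2·√(V₂²−V₁²)).
√(V₂²−V₁²) = √(2097² − 870²) = 1908.0 m/s.
h = 0.0845 s × 870 × 2097 / (2 × 1908.0) = 40.40 m.

40.40 m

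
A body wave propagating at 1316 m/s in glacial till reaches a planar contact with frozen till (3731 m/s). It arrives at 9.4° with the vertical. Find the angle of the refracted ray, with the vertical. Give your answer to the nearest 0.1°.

Snell's law: sin θ₂ = (V₂/V₁)·sin θ₁ = (3731/1316)·sin 9.4° = 0.4630.
θ₂ = arcsin 0.4630 = 27.58° from the normal.

27.6°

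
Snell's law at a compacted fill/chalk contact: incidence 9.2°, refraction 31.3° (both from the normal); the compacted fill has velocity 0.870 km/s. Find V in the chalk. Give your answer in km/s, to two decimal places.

2.83 km/s

sin 9.2° = 0.1599; sin 31.3° = 0.5195.
V₂ = V₁·(sin θ₂/sin θ₁) = 0.870·(0.5195/0.1599) = 2.83 km/s.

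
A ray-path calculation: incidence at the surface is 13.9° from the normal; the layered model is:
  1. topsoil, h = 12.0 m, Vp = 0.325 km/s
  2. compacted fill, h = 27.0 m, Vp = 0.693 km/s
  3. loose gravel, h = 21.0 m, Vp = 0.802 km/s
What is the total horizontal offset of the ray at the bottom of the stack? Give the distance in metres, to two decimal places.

Apply Snell's law at each interface; in layer i the horizontal offset is hᵢ·tan θᵢ.
Layer 1: θ = 13.90°; offset = 12.0·tan 13.90° = 2.9697 m.
Layer 2: sin θ = 0.693·sin 13.9°/0.325 = 0.5122, θ = 30.81°; offset = 27.0·tan 30.81° = 16.1036 m.
Layer 3: sin θ = 0.802·sin 13.9°/0.325 = 0.5928, θ = 36.36°; offset = 21.0·tan 36.36° = 15.4580 m.
Total horizontal offset = 34.5313 m.

34.53 m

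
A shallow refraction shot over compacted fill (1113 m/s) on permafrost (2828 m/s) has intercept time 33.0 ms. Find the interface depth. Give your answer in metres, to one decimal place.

θ_c = arcsin(1113/2828) = 23.18°; cos θ_c = 0.9193.
tᵢ = 2h cos θ_c/V₁ ⇒ h = tᵢ·V₁/(2 cos θ_c) = 0.033·1113/(2·0.9193) = 19.98 m.

20.0 m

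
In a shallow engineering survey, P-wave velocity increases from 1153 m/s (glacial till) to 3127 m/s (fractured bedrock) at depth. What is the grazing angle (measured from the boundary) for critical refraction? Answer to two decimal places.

Critical incidence: sin θ_c = V₁/V₂ = 1153/3127 = 0.3687.
θ_c = arcsin 0.3687 = 21.64°.
Measured from the interface: 90° − 21.64° = 68.36°.

68.36°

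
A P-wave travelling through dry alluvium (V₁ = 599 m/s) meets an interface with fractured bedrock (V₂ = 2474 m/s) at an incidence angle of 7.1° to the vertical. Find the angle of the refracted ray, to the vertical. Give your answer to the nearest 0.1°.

Snell's law: sin θ₂ = (V₂/V₁)·sin θ₁ = (2474/599)·sin 7.1° = 0.5105.
θ₂ = arcsin 0.5105 = 30.70° from the normal.

30.7°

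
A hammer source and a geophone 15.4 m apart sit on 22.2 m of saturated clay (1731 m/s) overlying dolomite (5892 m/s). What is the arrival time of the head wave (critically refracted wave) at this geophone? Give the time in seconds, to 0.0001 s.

t = x/V₂ + 2h·√(V₂²−V₁²)/(V₁V₂).
√(V₂²−V₁²) = √(5892²−1731²) = 5632.0 m/s; delay term = 2·22.2·5632.0/(1731·5892) = 0.02452 s.
t = 15.4/5892 + 0.02452 = 0.02713 s.

0.0271 s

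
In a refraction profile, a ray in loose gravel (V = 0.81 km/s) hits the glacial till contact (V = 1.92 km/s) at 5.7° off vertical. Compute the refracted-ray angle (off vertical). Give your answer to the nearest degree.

sin θ₁/V₁ = sin θ₂/V₂ ⇒ sin θ₂ = 1.92·sin 5.7°/0.81 = 1.92·0.0993/0.81 = 0.2354.
θ₂ = sin⁻¹(0.2354) = 13.62° (from vertical).

14°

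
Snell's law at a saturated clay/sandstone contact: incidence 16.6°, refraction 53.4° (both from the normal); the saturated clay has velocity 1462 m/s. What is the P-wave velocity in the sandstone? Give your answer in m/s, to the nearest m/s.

sin 16.6° = 0.2857; sin 53.4° = 0.8028.
V₂ = V₁·(sin θ₂/sin θ₁) = 1462·(0.8028/0.2857) = 4108.39 m/s.

4108 m/s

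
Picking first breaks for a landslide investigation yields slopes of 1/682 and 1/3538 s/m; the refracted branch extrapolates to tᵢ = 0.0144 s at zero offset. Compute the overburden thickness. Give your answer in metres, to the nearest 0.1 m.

5.0 m

h = tᵢ·V₁·V₂ / (2·√(V₂²−V₁²)).
√(V₂²−V₁²) = √(3538² − 682²) = 3471.6 m/s.
h = 0.0144 s × 682 × 3538 / (2 × 3471.6) = 5.00 m.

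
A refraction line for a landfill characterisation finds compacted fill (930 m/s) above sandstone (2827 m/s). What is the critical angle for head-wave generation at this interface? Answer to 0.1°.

Critical incidence: sin θ_c = V₁/V₂ = 930/2827 = 0.3290.
θ_c = arcsin 0.3290 = 19.21°.

19.2°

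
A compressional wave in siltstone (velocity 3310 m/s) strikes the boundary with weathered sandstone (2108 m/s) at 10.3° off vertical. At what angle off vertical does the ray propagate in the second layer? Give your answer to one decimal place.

Snell's law: sin θ₂ = (V₂/V₁)·sin θ₁ = (2108/3310)·sin 10.3° = 0.1139.
θ₂ = arcsin 0.1139 = 6.54° from the normal.

6.5°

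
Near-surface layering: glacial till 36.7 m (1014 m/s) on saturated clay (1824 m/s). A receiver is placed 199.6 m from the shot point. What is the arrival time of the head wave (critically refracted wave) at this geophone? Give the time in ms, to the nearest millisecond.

t = x/V₂ + 2h·√(V₂²−V₁²)/(V₁V₂).
√(V₂²−V₁²) = √(1824²−1014²) = 1516.2 m/s; delay term = 2·36.7·1516.2/(1014·1824) = 0.06017 s.
t = 199.6/1824 + 0.06017 = 0.16960 s.

170 ms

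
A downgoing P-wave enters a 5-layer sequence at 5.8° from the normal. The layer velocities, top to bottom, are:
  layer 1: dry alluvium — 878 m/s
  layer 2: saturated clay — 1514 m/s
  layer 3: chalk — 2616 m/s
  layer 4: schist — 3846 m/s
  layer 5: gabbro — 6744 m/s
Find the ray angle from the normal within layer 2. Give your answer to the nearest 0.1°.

Ray parameter p = sin 5.8° / 878 = 1.1510e-04 s/m.
sin θ_2 = p·V_2 = 1.1510e-04 × 1514 = 0.1743.
θ_2 = 10.04° from the vertical.

10.0°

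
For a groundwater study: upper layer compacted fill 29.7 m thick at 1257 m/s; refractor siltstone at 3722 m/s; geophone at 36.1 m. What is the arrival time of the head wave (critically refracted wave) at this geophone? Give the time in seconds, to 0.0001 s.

0.0542 s

t = x/V₂ + 2h·√(V₂²−V₁²)/(V₁V₂).
√(V₂²−V₁²) = √(3722²−1257²) = 3503.3 m/s; delay term = 2·29.7·3503.3/(1257·3722) = 0.04448 s.
t = 36.1/3722 + 0.04448 = 0.05418 s.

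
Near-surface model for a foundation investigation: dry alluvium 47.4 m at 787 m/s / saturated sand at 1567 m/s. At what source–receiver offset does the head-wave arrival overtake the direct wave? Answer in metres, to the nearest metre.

165 m

x_cross = 2h·√((V₂+V₁)/(V₂−V₁)).
(V₂+V₁)/(V₂−V₁) = (1567+787)/(1567−787) = 3.0179; √ = 1.7372.
x_cross = 2·47.4·1.7372 = 164.69 m.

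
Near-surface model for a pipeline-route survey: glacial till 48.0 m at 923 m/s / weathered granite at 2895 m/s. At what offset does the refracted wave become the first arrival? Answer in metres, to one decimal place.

133.6 m

x_cross = 2h·√((V₂+V₁)/(V₂−V₁)).
(V₂+V₁)/(V₂−V₁) = (2895+923)/(2895−923) = 1.9361; √ = 1.3914.
x_cross = 2·48.0·1.3914 = 133.58 m.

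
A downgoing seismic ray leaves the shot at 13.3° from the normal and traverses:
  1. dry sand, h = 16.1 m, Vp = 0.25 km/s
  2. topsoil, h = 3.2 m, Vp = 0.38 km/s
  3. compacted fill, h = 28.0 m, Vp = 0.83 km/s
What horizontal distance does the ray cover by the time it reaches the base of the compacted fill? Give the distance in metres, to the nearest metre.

p = sin θ₁/V₁ = sin 13.3°/0.25 = 9.2020e-01 s/km is conserved through the stack.
Layer 1: θ = 13.30°; offset = 16.1·tan 13.30° = 3.806 m.
Layer 2: sin θ = p·0.38 = 0.3497 → θ = 20.47°; offset = 3.2·tan 20.47° = 1.194 m.
Layer 3: sin θ = p·0.83 = 0.7638 → θ = 49.80°; offset = 28.0·tan 49.80° = 33.130 m.
Total horizontal offset = 38.131 m.

38 m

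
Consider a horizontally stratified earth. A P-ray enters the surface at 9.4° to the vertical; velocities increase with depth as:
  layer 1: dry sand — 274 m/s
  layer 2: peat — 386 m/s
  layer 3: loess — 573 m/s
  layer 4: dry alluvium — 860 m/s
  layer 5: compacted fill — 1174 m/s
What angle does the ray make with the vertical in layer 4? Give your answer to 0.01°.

30.84°

Ray parameter p = sin 9.4° / 274 = 5.9608e-04 s/m.
sin θ_4 = p·V_4 = 5.9608e-04 × 860 = 0.5126.
θ_4 = 30.84° from the vertical.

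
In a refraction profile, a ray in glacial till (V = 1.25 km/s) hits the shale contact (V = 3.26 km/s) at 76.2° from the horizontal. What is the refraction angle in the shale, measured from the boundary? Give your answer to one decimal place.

Convert to the normal: θ₁ = 90° − 76.2° = 13.8°.
Snell's law: sin θ₂ = (V₂/V₁)·sin θ₁ = (3.26/1.25)·sin 13.8° = 0.6221.
θ₂ = sin⁻¹(0.6221) = 38.47° (from vertical).
From the interface: 90° − 38.47° = 51.53°.

51.5°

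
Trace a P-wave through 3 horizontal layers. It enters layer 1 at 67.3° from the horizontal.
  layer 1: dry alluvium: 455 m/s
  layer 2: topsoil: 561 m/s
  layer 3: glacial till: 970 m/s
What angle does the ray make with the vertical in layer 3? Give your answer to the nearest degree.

From the normal: θ₁ = 90° − 67.3° = 22.7°.
Ray parameter p = sin 22.7° / 455 = 8.4815e-04 s/m.
sin θ_3 = p·V_3 = 8.4815e-04 × 970 = 0.8227.
θ_3 = 55.36° from the vertical.

55°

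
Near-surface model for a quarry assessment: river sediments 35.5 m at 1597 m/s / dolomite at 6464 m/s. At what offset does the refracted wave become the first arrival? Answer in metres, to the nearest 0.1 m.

91.4 m

θ_c = arcsin(1597/6464) = 14.30°, so cos θ_c = 0.9690 and tᵢ = 2h cos θ_c/V₁ = 0.0431 s.
At crossover x/V₁ = x/V₂ + tᵢ ⇒ x = tᵢ/(1/V₁ − 1/V₂) = 0.04308/(6.2617e-04 − 1.5470e-04) = 91.37 m.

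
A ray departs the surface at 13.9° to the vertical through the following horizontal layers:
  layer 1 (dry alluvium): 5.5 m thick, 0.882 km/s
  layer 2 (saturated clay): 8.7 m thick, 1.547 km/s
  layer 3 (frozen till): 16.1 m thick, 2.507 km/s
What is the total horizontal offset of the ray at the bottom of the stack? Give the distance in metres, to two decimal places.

Apply Snell's law at each interface; in layer i the horizontal offset is hᵢ·tan θᵢ.
Layer 1: θ = 13.90°; offset = 5.5·tan 13.90° = 1.3611 m.
Layer 2: sin θ = 1.547·sin 13.9°/0.882 = 0.4214, θ = 24.92°; offset = 8.7·tan 24.92° = 4.0421 m.
Layer 3: sin θ = 2.507·sin 13.9°/0.882 = 0.6828, θ = 43.06°; offset = 16.1·tan 43.06° = 15.0476 m.
Summing the layer offsets gives 20.4508 m.

20.45 m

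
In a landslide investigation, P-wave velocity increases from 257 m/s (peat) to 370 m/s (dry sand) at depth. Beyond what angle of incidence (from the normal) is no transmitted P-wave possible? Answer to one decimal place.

44.0°

At critical incidence the refracted ray runs along the interface (θ₂ = 90°), so sin θ_c = V₁/V₂.
θ_c = arcsin(257/370) = arcsin 0.6946 = 43.99°.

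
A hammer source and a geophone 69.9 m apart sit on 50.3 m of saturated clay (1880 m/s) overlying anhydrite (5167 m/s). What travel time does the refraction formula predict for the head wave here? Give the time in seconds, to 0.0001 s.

θ_c = arcsin(V₁/V₂) = arcsin(1880/5167) = 21.34°, cos θ_c = 0.9315.
Intercept time tᵢ = 2h cos θ_c / V₁ = 2·50.3·0.9315/1880 = 0.04984 s.
t = x/V₂ + tᵢ = 69.9/5167 + 0.04984 = 0.06337 s.

0.0634 s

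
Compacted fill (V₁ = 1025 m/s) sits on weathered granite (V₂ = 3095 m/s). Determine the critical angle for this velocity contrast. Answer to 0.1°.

At critical incidence the refracted ray runs along the interface (θ₂ = 90°), so sin θ_c = V₁/V₂.
θ_c = arcsin(1025/3095) = arcsin 0.3312 = 19.34°.

19.3°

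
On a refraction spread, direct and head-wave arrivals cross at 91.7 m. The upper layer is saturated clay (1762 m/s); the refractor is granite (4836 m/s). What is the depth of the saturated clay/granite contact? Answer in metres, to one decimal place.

31.3 m

x_cross = 2h·√((V₂+V₁)/(V₂−V₁)) → h = x_cross / (2·√((V₂+V₁)/(V₂−V₁))).
√((V₂+V₁)/(V₂−V₁)) = √((4836+1762)/(4836−1762)) = 1.4651.
h = 91.7 / (2·1.4651) = 31.30 m.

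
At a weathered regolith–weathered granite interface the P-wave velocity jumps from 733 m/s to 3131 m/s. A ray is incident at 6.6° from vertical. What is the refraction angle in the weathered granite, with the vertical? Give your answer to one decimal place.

29.4°

sin θ₁/V₁ = sin θ₂/V₂ ⇒ sin θ₂ = 3131·sin 6.6°/733 = 3131·0.1149/733 = 0.4910.
θ₂ = arcsin 0.4910 = 29.40° from the normal.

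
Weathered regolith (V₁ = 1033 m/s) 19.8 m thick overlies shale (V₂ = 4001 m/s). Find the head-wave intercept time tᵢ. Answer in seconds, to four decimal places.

0.0370 s

tᵢ = 2h·√(V₂²−V₁²)/(V₁V₂).
√(V₂²−V₁²) = √(4001²−1033²) = 3865.3 m/s.
tᵢ = 2·19.8·3865.3/(1033·4001) = 0.03704 s.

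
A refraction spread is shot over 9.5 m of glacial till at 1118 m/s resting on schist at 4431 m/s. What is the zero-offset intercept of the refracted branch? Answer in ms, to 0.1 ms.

16.4 ms

tᵢ = 2h·√(V₂²−V₁²)/(V₁V₂).
√(V₂²−V₁²) = √(4431²−1118²) = 4287.6 m/s.
tᵢ = 2·9.5·4287.6/(1118·4431) = 0.01644 s.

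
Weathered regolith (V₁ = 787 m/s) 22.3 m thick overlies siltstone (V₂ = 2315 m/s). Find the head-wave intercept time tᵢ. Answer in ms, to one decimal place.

θ_c = arcsin(V₁/V₂) = arcsin(787/2315) = 19.87°; cos θ_c = 0.9404.
tᵢ = 2h·cos θ_c / V₁ = 2·22.3·0.9404 / 787 = 0.05330 s.

53.3 ms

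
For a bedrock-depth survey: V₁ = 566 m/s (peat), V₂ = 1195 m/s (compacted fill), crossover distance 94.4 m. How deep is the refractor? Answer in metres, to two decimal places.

h = (x_cross/2)·√((V₂−V₁)/(V₂+V₁)).
(V₂−V₁)/(V₂+V₁) = (1195−566)/(1195+566) = 0.3572; √ = 0.5976.
h = (94.4/2)·0.5976 = 28.21 m.

28.21 m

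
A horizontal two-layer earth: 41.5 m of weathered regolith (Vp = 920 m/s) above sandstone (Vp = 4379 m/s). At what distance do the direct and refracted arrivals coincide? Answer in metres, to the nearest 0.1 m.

x_cross = 2h·√((V₂+V₁)/(V₂−V₁)).
(V₂+V₁)/(V₂−V₁) = (4379+920)/(4379−920) = 1.5319; √ = 1.2377.
x_cross = 2·41.5·1.2377 = 102.73 m.

102.7 m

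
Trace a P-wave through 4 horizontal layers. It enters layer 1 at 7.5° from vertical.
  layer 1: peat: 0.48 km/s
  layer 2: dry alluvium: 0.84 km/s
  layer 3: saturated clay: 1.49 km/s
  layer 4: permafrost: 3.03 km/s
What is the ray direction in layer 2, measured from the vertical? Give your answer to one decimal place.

Ray parameter p = sin 7.5° / 0.48 = 2.7193e-01 s/km.
sin θ_2 = p·V_2 = 2.7193e-01 × 0.84 = 0.2284.
θ_2 = arcsin 0.2284 = 13.20°.

13.2°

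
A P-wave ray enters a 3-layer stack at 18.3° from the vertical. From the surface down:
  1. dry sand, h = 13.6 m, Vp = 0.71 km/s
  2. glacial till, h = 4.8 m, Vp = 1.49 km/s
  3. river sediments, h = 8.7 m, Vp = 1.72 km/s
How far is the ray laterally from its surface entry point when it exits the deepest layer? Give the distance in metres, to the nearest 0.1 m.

18.9 m

Ray parameter p = sin 18.3° / 0.71 km/s = 4.4224e-01 s/km.
Layer 1: θ = 18.30°; offset = 13.6·tan 18.30° = 4.498 m.
Layer 2: sin θ = p·1.49 = 0.6589 → θ = 41.22°; offset = 4.8·tan 41.22° = 4.205 m.
Layer 3: sin θ = p·1.72 = 0.7607 → θ = 49.52°; offset = 8.7·tan 49.52° = 10.194 m.
Summing the layer offsets gives 18.897 m.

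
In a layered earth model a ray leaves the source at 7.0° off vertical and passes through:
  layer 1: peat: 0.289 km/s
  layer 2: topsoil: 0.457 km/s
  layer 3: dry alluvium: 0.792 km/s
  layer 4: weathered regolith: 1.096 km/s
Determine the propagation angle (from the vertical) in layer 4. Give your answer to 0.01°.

Ray parameter p = sin 7.0° / 0.289 = 4.2169e-01 s/km.
sin θ_4 = p·V_4 = 4.2169e-01 × 1.096 = 0.4622.
θ_4 = arcsin 0.4622 = 27.53°.

27.53°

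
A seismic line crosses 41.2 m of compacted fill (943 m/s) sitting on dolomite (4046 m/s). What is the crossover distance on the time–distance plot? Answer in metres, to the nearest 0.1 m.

θ_c = arcsin(943/4046) = 13.48°, so cos θ_c = 0.9725 and tᵢ = 2h cos θ_c/V₁ = 0.0850 s.
At crossover x/V₁ = x/V₂ + tᵢ ⇒ x = tᵢ/(1/V₁ − 1/V₂) = 0.08497/(1.0604e-03 − 2.4716e-04) = 104.48 m.

104.5 m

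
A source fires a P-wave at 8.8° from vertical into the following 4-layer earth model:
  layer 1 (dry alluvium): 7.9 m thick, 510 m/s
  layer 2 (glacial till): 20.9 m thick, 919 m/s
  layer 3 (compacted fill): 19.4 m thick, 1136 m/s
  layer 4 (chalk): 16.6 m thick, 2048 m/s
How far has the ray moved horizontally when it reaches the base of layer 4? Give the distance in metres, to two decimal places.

Apply Snell's law at each interface; in layer i the horizontal offset is hᵢ·tan θᵢ.
Layer 1: θ = 8.80°; offset = 7.9·tan 8.80° = 1.2230 m.
Layer 2: sin θ = 919·sin 8.8°/510 = 0.2757, θ = 16.00°; offset = 20.9·tan 16.00° = 5.9939 m.
Layer 3: sin θ = 1136·sin 8.8°/510 = 0.3408, θ = 19.92°; offset = 19.4·tan 19.92° = 7.0318 m.
Layer 4: sin θ = 2048·sin 8.8°/510 = 0.6143, θ = 37.90°; offset = 16.6·tan 37.90° = 12.9247 m.
Σ offsets = 27.1733 m.

27.17 m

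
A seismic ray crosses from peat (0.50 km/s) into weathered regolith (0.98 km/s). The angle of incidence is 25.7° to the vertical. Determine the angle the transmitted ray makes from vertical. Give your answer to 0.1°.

58.2°

Snell's law: sin θ₂ = (V₂/V₁)·sin θ₁ = (0.98/0.50)·sin 25.7° = 0.8500.
θ₂ = sin⁻¹(0.8500) = 58.21° (from vertical).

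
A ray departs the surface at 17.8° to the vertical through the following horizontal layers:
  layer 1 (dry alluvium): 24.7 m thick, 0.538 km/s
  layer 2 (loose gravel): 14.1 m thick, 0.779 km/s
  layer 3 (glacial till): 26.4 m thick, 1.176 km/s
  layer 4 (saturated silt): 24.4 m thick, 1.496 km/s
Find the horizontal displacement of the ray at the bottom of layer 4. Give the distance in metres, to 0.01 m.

77.98 m

Ray parameter p = sin 17.8° / 0.538 km/s = 5.6821e-01 s/km.
Layer 1: θ = 17.80°; offset = 24.7·tan 17.80° = 7.9303 m.
Layer 2: sin θ = p·0.779 = 0.4426 → θ = 26.27°; offset = 14.1·tan 26.27° = 6.9601 m.
Layer 3: sin θ = p·1.176 = 0.6682 → θ = 41.93°; offset = 26.4·tan 41.93° = 23.7116 m.
Layer 4: sin θ = p·1.496 = 0.8500 → θ = 58.22°; offset = 24.4·tan 58.22° = 39.3773 m.
Σ offsets = 77.9794 m.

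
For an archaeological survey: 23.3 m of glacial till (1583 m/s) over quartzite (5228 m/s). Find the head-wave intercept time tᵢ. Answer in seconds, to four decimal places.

tᵢ = 2h·√(V₂²−V₁²)/(V₁V₂).
√(V₂²−V₁²) = √(5228²−1583²) = 4982.6 m/s.
tᵢ = 2·23.3·4982.6/(1583·5228) = 0.02806 s.

0.0281 s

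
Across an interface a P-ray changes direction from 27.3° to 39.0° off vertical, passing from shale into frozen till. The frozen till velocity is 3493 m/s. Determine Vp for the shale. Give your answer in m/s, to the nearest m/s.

Snell's law: sin 27.3°/V₁ = sin 39.0°/V₂.
V₁ = V₂·sin 27.3°/sin 39.0° = 3493 × 0.7288 = 2545.70 m/s.

2546 m/s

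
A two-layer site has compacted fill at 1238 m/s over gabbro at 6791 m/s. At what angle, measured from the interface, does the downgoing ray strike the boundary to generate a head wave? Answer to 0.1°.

79.5°

At critical incidence the refracted ray runs along the interface (θ₂ = 90°), so sin θ_c = V₁/V₂.
θ_c = arcsin(1238/6791) = arcsin 0.1823 = 10.50°.
Measured from the interface: 90° − 10.50° = 79.50°.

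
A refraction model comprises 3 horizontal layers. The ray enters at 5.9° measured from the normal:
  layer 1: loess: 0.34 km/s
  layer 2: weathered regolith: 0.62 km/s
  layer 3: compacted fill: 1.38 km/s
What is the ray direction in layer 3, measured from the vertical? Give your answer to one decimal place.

24.7°

Ray parameter p = sin 5.9° / 0.34 = 3.0233e-01 s/km.
sin θ_3 = p·V_3 = 3.0233e-01 × 1.38 = 0.4172.
θ_3 = arcsin 0.4172 = 24.66°.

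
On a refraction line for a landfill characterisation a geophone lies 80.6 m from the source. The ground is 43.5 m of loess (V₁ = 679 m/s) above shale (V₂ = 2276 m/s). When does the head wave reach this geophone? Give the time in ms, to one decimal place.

157.7 ms

θ_c = arcsin(V₁/V₂) = arcsin(679/2276) = 17.36°, cos θ_c = 0.9545.
Intercept time tᵢ = 2h cos θ_c / V₁ = 2·43.5·0.9545/679 = 0.12229 s.
t = x/V₂ + tᵢ = 80.6/2276 + 0.12229 = 0.15771 s.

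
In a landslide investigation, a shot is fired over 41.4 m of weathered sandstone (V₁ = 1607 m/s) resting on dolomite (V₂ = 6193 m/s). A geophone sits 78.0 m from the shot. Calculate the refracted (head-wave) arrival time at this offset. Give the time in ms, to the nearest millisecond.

t = x/V₂ + 2h·√(V₂²−V₁²)/(V₁V₂).
√(V₂²−V₁²) = √(6193²−1607²) = 5980.9 m/s; delay term = 2·41.4·5980.9/(1607·6193) = 0.04976 s.
t = 78.0/6193 + 0.04976 = 0.06235 s.

62 ms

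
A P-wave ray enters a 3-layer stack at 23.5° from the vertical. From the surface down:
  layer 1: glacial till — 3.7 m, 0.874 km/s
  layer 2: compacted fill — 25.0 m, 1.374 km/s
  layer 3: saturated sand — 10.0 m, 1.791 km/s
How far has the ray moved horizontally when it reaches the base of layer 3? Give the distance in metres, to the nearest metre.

36 m

Ray parameter p = sin 23.5° / 0.874 km/s = 4.5623e-01 s/km.
Layer 1: θ = 23.50°; offset = 3.7·tan 23.50° = 1.609 m.
Layer 2: sin θ = p·1.374 = 0.6269 → θ = 38.82°; offset = 25.0·tan 38.82° = 20.114 m.
Layer 3: sin θ = p·1.791 = 0.8171 → θ = 54.80°; offset = 10.0·tan 54.80° = 14.174 m.
Σ offsets = 35.898 m.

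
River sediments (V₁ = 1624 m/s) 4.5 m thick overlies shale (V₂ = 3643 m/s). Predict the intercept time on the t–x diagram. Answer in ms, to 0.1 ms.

5.0 ms

θ_c = arcsin(V₁/V₂) = arcsin(1624/3643) = 26.47°; cos θ_c = 0.8951.
tᵢ = 2h·cos θ_c / V₁ = 2·4.5·0.8951 / 1624 = 0.00496 s.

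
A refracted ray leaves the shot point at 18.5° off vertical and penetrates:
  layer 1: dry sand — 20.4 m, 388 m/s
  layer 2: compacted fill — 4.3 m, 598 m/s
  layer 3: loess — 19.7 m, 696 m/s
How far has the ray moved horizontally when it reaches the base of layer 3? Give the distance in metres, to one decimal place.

Ray parameter p = sin 18.5° / 388 m/s = 8.1780e-04 s/m.
Layer 1: θ = 18.50°; offset = 20.4·tan 18.50° = 6.826 m.
Layer 2: sin θ = p·598 = 0.4890 → θ = 29.28°; offset = 4.3·tan 29.28° = 2.411 m.
Layer 3: sin θ = p·696 = 0.5692 → θ = 34.69°; offset = 19.7·tan 34.69° = 13.638 m.
Total horizontal offset = 22.874 m.

22.9 m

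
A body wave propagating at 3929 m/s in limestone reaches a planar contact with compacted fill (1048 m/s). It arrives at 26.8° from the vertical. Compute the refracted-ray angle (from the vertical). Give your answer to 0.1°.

Snell's law: sin θ₂ = (V₂/V₁)·sin θ₁ = (1048/3929)·sin 26.8° = 0.1203.
θ₂ = arcsin 0.1203 = 6.91° from the normal.

6.9°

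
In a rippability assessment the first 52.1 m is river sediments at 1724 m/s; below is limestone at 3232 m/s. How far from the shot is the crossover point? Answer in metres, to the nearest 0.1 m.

188.9 m

x_cross = 2h·√((V₂+V₁)/(V₂−V₁)).
(V₂+V₁)/(V₂−V₁) = (3232+1724)/(3232−1724) = 3.2865; √ = 1.8129.
x_cross = 2·52.1·1.8129 = 188.90 m.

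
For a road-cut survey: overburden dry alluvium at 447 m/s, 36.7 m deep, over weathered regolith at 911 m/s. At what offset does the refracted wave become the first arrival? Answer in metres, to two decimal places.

125.57 m

x_cross = 2h·√((V₂+V₁)/(V₂−V₁)).
(V₂+V₁)/(V₂−V₁) = (911+447)/(911−447) = 2.9267; √ = 1.7108.
x_cross = 2·36.7·1.7108 = 125.57 m.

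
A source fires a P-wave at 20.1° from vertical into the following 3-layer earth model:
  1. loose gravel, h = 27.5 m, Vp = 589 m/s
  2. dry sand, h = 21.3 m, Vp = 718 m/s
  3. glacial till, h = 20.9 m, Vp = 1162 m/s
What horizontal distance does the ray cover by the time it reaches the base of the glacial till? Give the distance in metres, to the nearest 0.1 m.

p = sin θ₁/V₁ = sin 20.1°/589 = 5.8346e-04 s/m is conserved through the stack.
Layer 1: θ = 20.10°; offset = 27.5·tan 20.10° = 10.064 m.
Layer 2: sin θ = p·718 = 0.4189 → θ = 24.77°; offset = 21.3·tan 24.77° = 9.827 m.
Layer 3: sin θ = p·1162 = 0.6780 → θ = 42.69°; offset = 20.9·tan 42.69° = 19.277 m.
Summing the layer offsets gives 39.167 m.

39.2 m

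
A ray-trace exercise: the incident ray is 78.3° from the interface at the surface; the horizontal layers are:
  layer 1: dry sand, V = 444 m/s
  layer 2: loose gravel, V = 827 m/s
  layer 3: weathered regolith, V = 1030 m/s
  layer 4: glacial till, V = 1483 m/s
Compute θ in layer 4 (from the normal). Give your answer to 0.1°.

From the normal: θ₁ = 90° − 78.3° = 11.7°.
Snell's law across each interface conserves sin θ / V, so sin θ_4 = V_4·sin θ₁/V₁.
sin θ_4 = 1483 × sin 11.7° / 444 = 0.6773.
θ_4 = arcsin 0.6773 = 42.64°.

42.6°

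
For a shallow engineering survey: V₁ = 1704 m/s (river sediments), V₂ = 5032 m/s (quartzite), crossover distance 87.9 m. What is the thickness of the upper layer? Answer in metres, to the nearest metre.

h = (x_cross/2)·√((V₂−V₁)/(V₂+V₁)).
(V₂−V₁)/(V₂+V₁) = (5032−1704)/(5032+1704) = 0.4941; √ = 0.7029.
h = (87.9/2)·0.7029 = 30.89 m.

31 m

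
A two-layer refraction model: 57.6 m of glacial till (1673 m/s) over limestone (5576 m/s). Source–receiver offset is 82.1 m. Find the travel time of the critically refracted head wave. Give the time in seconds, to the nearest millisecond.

0.080 s

θ_c = arcsin(V₁/V₂) = arcsin(1673/5576) = 17.46°, cos θ_c = 0.9539.
Intercept time tᵢ = 2h cos θ_c / V₁ = 2·57.6·0.9539/1673 = 0.06569 s.
t = x/V₂ + tᵢ = 82.1/5576 + 0.06569 = 0.08041 s.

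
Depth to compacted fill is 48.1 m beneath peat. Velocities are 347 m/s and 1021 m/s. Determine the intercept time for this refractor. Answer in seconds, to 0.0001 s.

0.2607 s

θ_c = arcsin(V₁/V₂) = arcsin(347/1021) = 19.87°; cos θ_c = 0.9405.
tᵢ = 2h·cos θ_c / V₁ = 2·48.1·0.9405 / 347 = 0.26073 s.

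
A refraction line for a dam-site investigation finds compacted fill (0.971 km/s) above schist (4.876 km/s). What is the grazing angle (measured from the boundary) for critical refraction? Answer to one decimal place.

78.5°

Critical incidence: sin θ_c = V₁/V₂ = 0.971/4.876 = 0.1991.
θ_c = arcsin 0.1991 = 11.49°.
Measured from the interface: 90° − 11.49° = 78.51°.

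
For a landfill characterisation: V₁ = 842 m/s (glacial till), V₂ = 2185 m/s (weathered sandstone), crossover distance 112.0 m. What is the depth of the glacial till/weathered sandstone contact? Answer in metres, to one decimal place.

h = (x_cross/2)·√((V₂−V₁)/(V₂+V₁)).
(V₂−V₁)/(V₂+V₁) = (2185−842)/(2185+842) = 0.4437; √ = 0.6661.
h = (112.0/2)·0.6661 = 37.30 m.

37.3 m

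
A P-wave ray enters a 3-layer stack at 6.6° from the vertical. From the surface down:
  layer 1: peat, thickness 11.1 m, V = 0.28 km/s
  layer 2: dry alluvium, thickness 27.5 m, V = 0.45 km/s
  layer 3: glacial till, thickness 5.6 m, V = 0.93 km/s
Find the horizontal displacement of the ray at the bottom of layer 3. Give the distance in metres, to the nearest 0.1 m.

Ray parameter p = sin 6.6° / 0.28 km/s = 4.1049e-01 s/km.
Layer 1: θ = 6.60°; offset = 11.1·tan 6.60° = 1.284 m.
Layer 2: sin θ = p·0.45 = 0.1847 → θ = 10.64°; offset = 27.5·tan 10.64° = 5.169 m.
Layer 3: sin θ = p·0.93 = 0.3818 → θ = 22.44°; offset = 5.6·tan 22.44° = 2.313 m.
Summing the layer offsets gives 8.766 m.

8.8 m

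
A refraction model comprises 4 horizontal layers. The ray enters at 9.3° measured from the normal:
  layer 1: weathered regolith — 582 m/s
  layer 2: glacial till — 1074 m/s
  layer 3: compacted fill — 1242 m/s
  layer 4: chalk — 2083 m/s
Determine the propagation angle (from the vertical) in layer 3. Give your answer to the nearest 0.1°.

20.2°

Ray parameter p = sin 9.3° / 582 = 2.7767e-04 s/m.
sin θ_3 = p·V_3 = 2.7767e-04 × 1242 = 0.3449.
θ_3 = arcsin 0.3449 = 20.17°.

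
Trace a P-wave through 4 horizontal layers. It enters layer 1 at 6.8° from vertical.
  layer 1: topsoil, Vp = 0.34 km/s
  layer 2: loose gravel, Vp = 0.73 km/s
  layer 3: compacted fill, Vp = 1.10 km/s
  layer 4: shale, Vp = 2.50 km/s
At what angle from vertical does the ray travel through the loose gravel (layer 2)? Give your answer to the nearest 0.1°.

Ray parameter p = sin 6.8° / 0.34 = 3.4825e-01 s/km.
sin θ_2 = p·V_2 = 3.4825e-01 × 0.73 = 0.2542.
θ_2 = 14.73° from the vertical.

14.7°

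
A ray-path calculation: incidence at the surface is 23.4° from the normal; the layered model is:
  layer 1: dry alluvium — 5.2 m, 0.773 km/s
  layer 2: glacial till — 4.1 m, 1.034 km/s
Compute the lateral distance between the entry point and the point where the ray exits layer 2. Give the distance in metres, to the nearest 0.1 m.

4.8 m

p = sin θ₁/V₁ = sin 23.4°/0.773 = 5.1377e-01 s/km is conserved through the stack.
Layer 1: θ = 23.40°; offset = 5.2·tan 23.40° = 2.250 m.
Layer 2: sin θ = p·1.034 = 0.5312 → θ = 32.09°; offset = 4.1·tan 32.09° = 2.571 m.
Total horizontal offset = 4.821 m.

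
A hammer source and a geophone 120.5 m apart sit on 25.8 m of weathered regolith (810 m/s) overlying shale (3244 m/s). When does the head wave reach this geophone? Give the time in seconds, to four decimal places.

0.0988 s

θ_c = arcsin(V₁/V₂) = arcsin(810/3244) = 14.46°, cos θ_c = 0.9683.
Intercept time tᵢ = 2h cos θ_c / V₁ = 2·25.8·0.9683/810 = 0.06169 s.
t = x/V₂ + tᵢ = 120.5/3244 + 0.06169 = 0.09883 s.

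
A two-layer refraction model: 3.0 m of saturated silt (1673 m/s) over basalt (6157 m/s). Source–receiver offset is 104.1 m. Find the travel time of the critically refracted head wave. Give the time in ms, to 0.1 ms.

20.4 ms

t = x/V₂ + 2h·√(V₂²−V₁²)/(V₁V₂).
√(V₂²−V₁²) = √(6157²−1673²) = 5925.3 m/s; delay term = 2·3.0·5925.3/(1673·6157) = 0.00345 s.
t = 104.1/6157 + 0.00345 = 0.02036 s.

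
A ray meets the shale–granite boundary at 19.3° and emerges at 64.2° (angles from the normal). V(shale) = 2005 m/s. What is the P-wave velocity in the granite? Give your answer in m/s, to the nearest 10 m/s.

5460 m/s

sin 19.3° = 0.3305; sin 64.2° = 0.9003.
V₂ = V₁·(sin θ₂/sin θ₁) = 2005·(0.9003/0.3305) = 5461.61 m/s.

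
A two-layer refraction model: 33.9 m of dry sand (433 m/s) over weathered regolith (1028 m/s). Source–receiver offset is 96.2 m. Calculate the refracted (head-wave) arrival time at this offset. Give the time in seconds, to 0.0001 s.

θ_c = arcsin(V₁/V₂) = arcsin(433/1028) = 24.91°, cos θ_c = 0.9070.
Intercept time tᵢ = 2h cos θ_c / V₁ = 2·33.9·0.9070/433 = 0.14201 s.
t = x/V₂ + tᵢ = 96.2/1028 + 0.14201 = 0.23559 s.

0.2356 s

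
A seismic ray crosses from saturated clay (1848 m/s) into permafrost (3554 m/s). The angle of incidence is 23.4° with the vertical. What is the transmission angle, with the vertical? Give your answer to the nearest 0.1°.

49.8°

Snell's law: sin θ₂ = (V₂/V₁)·sin θ₁ = (3554/1848)·sin 23.4° = 0.7638.
θ₂ = arcsin 0.7638 = 49.80° from the normal.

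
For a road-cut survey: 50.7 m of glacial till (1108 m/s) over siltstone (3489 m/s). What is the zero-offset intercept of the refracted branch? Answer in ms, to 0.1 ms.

θ_c = arcsin(V₁/V₂) = arcsin(1108/3489) = 18.52°; cos θ_c = 0.9482.
tᵢ = 2h·cos θ_c / V₁ = 2·50.7·0.9482 / 1108 = 0.08678 s.

86.8 ms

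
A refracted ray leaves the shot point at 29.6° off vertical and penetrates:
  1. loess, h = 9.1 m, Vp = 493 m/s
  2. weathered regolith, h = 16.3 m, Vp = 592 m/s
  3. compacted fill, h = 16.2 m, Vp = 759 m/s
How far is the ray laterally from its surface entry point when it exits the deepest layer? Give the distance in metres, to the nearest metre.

Apply Snell's law at each interface; in layer i the horizontal offset is hᵢ·tan θᵢ.
Layer 1: θ = 29.60°; offset = 9.1·tan 29.60° = 5.170 m.
Layer 2: sin θ = 592·sin 29.6°/493 = 0.5931, θ = 36.38°; offset = 16.3·tan 36.38° = 12.008 m.
Layer 3: sin θ = 759·sin 29.6°/493 = 0.7605, θ = 49.50°; offset = 16.2·tan 49.50° = 18.970 m.
Total horizontal offset = 36.148 m.

36 m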